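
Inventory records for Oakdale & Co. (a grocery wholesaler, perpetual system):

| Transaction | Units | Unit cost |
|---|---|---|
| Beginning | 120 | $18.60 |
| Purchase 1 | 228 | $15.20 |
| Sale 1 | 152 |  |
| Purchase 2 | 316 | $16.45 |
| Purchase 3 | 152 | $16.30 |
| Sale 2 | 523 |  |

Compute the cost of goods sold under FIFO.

COGS = $11,075.10

Sale 1 (152) [FIFO — oldest first]: 120 @ $18.60 + 32 @ $15.20 = $2,718.40
Sale 2 (523) [FIFO — oldest first]: 196 @ $15.20 + 316 @ $16.45 + 11 @ $16.30 = $8,356.70
Total COGS = $2,718.40 + $8,356.70 = $11,075.10
Ending inventory: 141 @ $16.30 = $2,298.30
Check: goods available $13,373.40 = COGS $11,075.10 + ending $2,298.30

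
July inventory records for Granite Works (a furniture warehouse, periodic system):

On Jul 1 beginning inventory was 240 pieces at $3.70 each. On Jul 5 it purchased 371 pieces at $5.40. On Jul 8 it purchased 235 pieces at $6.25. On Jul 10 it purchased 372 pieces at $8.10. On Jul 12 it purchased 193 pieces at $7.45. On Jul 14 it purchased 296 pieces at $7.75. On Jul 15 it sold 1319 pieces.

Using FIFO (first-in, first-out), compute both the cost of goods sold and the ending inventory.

Jul 15, 1319 sold [FIFO — oldest first]: 240 @ $3.70 + 371 @ $5.40 + 235 @ $6.25 + 372 @ $8.10 + 101 @ $7.45 = $8,125.80
Ending inventory: 92 @ $7.45 + 296 @ $7.75 = $2,979.40
Check: goods available $11,105.20 = COGS $8,125.80 + ending $2,979.40

COGS = $8,125.80; ending inventory = $2,979.40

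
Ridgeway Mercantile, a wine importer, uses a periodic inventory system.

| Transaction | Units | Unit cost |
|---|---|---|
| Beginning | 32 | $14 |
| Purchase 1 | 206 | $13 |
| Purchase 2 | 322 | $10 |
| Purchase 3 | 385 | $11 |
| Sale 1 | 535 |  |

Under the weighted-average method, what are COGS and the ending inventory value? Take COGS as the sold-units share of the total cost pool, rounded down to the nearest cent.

Sale 1, sell 535: 535/945 × $10,581.00 → $5,990.30
Ending inventory (cost pool remaining) = $4,590.70
Check: goods available $10,581.00 = COGS $5,990.30 + ending $4,590.70

COGS = $5,990.30; ending inventory = $4,590.70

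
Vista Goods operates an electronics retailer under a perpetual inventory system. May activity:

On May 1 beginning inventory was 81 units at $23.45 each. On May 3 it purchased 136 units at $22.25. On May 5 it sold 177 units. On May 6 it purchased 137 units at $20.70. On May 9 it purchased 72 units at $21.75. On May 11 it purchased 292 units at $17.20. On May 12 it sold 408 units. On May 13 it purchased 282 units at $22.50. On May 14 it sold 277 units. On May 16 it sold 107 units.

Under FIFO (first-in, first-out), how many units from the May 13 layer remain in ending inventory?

May 5, 177 sold [FIFO — oldest first]: 81 @ $23.45 + 96 @ $22.25 = $4,035.45
May 12, 408 sold [FIFO — oldest first]: 40 @ $22.25 + 137 @ $20.70 + 72 @ $21.75 + 159 @ $17.20 = $8,026.70
May 14, 277 sold [FIFO — oldest first]: 133 @ $17.20 + 144 @ $22.50 = $5,527.60
May 16, 107 sold [FIFO — oldest first]: 107 @ $22.50 = $2,407.50
Total COGS = $4,035.45 + $8,026.70 + $5,527.60 + $2,407.50 = $19,997.25
Ending inventory: 31 @ $22.50 = $697.50

31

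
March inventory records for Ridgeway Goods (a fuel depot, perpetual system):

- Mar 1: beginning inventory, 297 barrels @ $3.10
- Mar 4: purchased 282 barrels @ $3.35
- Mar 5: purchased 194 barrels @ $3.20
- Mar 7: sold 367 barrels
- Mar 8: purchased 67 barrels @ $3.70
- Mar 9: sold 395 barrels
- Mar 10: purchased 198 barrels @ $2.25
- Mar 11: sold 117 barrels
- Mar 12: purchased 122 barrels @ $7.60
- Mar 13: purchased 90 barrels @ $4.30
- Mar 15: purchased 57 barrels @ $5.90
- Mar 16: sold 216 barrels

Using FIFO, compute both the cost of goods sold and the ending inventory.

COGS = $3,612.80; ending inventory = $1,217.30

Mar 7, 367 sold [FIFO — oldest first]: 297 @ $3.10 + 70 @ $3.35 = $1,155.20
Mar 9, 395 sold [FIFO — oldest first]: 212 @ $3.35 + 183 @ $3.20 = $1,295.80
Mar 11, 117 sold [FIFO — oldest first]: 11 @ $3.20 + 67 @ $3.70 + 39 @ $2.25 = $370.85
Mar 16, 216 sold [FIFO — oldest first]: 159 @ $2.25 + 57 @ $7.60 = $790.95
Total COGS = $1,155.20 + $1,295.80 + $370.85 + $790.95 = $3,612.80
Ending inventory: 65 @ $7.60 + 90 @ $4.30 + 57 @ $5.90 = $1,217.30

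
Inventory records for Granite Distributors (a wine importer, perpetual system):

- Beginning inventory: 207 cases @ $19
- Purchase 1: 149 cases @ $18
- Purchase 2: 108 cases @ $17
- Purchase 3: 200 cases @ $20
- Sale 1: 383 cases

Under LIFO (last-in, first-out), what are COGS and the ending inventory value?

COGS = $7,186; ending inventory = $5,265

Sale 1 (383) [LIFO — newest first]: 200 @ $20 + 108 @ $17 + 75 @ $18 = $7,186
Ending inventory: 207 @ $19 + 74 @ $18 = $5,265
Check: goods available $12,451 = COGS $7,186 + ending $5,265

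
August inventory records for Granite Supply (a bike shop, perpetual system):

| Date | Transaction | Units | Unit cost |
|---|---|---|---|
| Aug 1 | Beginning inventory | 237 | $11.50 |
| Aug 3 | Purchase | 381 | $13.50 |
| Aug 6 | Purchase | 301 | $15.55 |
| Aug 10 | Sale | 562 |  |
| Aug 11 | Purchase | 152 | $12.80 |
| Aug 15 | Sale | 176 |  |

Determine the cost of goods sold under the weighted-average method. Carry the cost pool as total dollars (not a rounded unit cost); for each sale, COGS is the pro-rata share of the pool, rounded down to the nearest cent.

COGS = $10,032.89

After Aug 1: 237 on hand, pool $2,725.50 (≈ $11.5000 each)
After Aug 3: 618 on hand, pool $7,869.00 (≈ $12.7330 each)
After Aug 6: 919 on hand, pool $12,549.55 (≈ $13.6557 each)
Aug 10, sell 562: 562/919 × $12,549.55 → $7,674.47
After Aug 11: 509 on hand, pool $6,820.68 (≈ $13.4002 each)
Aug 15, sell 176: 176/509 × $6,820.68 → $2,358.42
Total COGS = $7,674.47 + $2,358.42 = $10,032.89
Ending inventory (cost pool remaining) = $4,462.26
Check: goods available $14,495.15 = COGS $10,032.89 + ending $4,462.26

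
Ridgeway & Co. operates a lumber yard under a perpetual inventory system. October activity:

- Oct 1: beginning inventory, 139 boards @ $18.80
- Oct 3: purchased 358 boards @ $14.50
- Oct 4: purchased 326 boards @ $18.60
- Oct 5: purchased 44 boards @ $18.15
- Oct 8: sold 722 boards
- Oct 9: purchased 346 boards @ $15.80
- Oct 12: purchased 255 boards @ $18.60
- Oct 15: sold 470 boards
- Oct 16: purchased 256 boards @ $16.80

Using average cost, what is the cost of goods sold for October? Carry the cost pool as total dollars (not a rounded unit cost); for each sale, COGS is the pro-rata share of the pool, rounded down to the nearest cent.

COGS = $20,191.35

After Oct 1: 139 on hand, pool $2,613.20 (≈ $18.8000 each)
After Oct 3: 497 on hand, pool $7,804.20 (≈ $15.7026 each)
After Oct 4: 823 on hand, pool $13,867.80 (≈ $16.8503 each)
After Oct 5: 867 on hand, pool $14,666.40 (≈ $16.9163 each)
Oct 8, sell 722: 722/867 × $14,666.40 → $12,213.54
After Oct 9: 491 on hand, pool $7,919.66 (≈ $16.1297 each)
After Oct 12: 746 on hand, pool $12,662.66 (≈ $16.9741 each)
Oct 15, sell 470: 470/746 × $12,662.66 → $7,977.81
After Oct 16: 532 on hand, pool $8,985.65 (≈ $16.8903 each)
Total COGS = $12,213.54 + $7,977.81 = $20,191.35
Ending inventory (cost pool remaining) = $8,985.65
Check: goods available $29,177.00 = COGS $20,191.35 + ending $8,985.65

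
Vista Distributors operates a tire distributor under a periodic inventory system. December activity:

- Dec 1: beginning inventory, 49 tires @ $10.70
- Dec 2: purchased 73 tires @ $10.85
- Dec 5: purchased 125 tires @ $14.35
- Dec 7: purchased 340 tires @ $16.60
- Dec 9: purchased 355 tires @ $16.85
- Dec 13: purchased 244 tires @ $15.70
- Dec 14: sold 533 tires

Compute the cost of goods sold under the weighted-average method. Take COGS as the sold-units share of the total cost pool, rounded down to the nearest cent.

Dec 14, sell 533: 533/1186 × $18,566.65 → $8,344.03
Ending inventory (cost pool remaining) = $10,222.62

COGS = $8,344.03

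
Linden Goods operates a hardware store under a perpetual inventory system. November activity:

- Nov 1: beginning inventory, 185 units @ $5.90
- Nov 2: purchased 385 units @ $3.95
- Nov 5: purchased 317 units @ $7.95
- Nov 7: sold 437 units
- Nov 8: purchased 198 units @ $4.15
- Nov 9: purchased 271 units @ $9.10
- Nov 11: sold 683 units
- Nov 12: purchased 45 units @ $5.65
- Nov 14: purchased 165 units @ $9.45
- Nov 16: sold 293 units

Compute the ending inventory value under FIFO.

Nov 7, 437 sold [FIFO — oldest first]: 185 @ $5.90 + 252 @ $3.95 = $2,086.90
Nov 11, 683 sold [FIFO — oldest first]: 133 @ $3.95 + 317 @ $7.95 + 198 @ $4.15 + 35 @ $9.10 = $4,185.70
Nov 16, 293 sold [FIFO — oldest first]: 236 @ $9.10 + 45 @ $5.65 + 12 @ $9.45 = $2,515.25
Total COGS = $2,086.90 + $4,185.70 + $2,515.25 = $8,787.85
Ending inventory: 153 @ $9.45 = $1,445.85

Ending inventory = $1,445.85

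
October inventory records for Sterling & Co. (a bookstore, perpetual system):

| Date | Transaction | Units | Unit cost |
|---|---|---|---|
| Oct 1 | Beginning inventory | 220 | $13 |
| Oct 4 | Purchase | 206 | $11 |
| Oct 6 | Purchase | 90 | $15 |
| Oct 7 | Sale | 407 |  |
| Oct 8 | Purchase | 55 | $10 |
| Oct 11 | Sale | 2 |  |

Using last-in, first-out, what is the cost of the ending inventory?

Oct 7, 407 sold [LIFO — newest first]: 90 @ $15 + 206 @ $11 + 111 @ $13 = $5,059
Oct 11, 2 sold [LIFO — newest first]: 2 @ $10 = $20
Total COGS = $5,059 + $20 = $5,079
Ending inventory: 109 @ $13 + 53 @ $10 = $1,947
Check: goods available $7,026 = COGS $5,079 + ending $1,947

Ending inventory = $1,947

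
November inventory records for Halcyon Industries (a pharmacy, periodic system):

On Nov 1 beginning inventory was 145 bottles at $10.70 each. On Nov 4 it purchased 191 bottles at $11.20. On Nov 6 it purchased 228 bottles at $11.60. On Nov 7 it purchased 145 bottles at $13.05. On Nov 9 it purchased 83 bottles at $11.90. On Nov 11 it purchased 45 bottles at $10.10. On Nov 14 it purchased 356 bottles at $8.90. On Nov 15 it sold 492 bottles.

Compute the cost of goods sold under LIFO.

Nov 15, 492 sold [LIFO — newest first]: 356 @ $8.90 + 45 @ $10.10 + 83 @ $11.90 + 8 @ $13.05 = $4,715.00
Ending inventory: 145 @ $10.70 + 191 @ $11.20 + 228 @ $11.60 + 137 @ $13.05 = $8,123.35

COGS = $4,715.00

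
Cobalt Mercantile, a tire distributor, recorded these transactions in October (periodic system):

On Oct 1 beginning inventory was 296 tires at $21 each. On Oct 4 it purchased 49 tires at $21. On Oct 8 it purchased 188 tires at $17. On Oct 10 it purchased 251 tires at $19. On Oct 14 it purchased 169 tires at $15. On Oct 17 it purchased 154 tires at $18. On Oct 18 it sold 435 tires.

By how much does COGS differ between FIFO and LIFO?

$1,340

FIFO COGS: 296 @ $21 + 49 @ $21 + 90 @ $17 = $8,775
LIFO COGS: 154 @ $18 + 169 @ $15 + 112 @ $19 = $7,435
Difference = |$8,775 − $7,435| = $1,340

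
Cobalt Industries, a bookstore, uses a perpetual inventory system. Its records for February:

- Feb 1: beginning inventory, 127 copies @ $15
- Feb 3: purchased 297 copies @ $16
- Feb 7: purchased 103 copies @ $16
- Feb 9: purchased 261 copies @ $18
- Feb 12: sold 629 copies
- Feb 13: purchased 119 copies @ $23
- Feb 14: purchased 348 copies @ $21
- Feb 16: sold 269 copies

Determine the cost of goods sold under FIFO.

COGS = $15,533

Feb 12, 629 sold [FIFO — oldest first]: 127 @ $15 + 297 @ $16 + 103 @ $16 + 102 @ $18 = $10,141
Feb 16, 269 sold [FIFO — oldest first]: 159 @ $18 + 110 @ $23 = $5,392
Total COGS = $10,141 + $5,392 = $15,533
Ending inventory: 9 @ $23 + 348 @ $21 = $7,515
Check: goods available $23,048 = COGS $15,533 + ending $7,515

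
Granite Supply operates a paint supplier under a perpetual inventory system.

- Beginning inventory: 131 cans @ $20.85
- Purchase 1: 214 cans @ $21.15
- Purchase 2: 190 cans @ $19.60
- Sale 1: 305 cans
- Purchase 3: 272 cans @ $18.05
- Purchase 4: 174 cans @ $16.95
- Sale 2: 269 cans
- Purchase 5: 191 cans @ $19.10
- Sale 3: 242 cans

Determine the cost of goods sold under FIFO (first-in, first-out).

Sale 1 (305) [FIFO — oldest first]: 131 @ $20.85 + 174 @ $21.15 = $6,411.45
Sale 2 (269) [FIFO — oldest first]: 40 @ $21.15 + 190 @ $19.60 + 39 @ $18.05 = $5,273.95
Sale 3 (242) [FIFO — oldest first]: 233 @ $18.05 + 9 @ $16.95 = $4,358.20
Total COGS = $6,411.45 + $5,273.95 + $4,358.20 = $16,043.60
Ending inventory: 165 @ $16.95 + 191 @ $19.10 = $6,444.85

COGS = $16,043.60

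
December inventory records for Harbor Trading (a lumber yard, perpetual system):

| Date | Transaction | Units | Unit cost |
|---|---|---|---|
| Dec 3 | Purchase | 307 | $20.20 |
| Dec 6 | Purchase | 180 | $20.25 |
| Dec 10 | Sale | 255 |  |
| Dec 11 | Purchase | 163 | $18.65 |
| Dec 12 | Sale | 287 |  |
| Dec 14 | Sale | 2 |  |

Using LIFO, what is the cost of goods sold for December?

COGS = $10,745.15

Dec 10, 255 sold [LIFO — newest first]: 180 @ $20.25 + 75 @ $20.20 = $5,160.00
Dec 12, 287 sold [LIFO — newest first]: 163 @ $18.65 + 124 @ $20.20 = $5,544.75
Dec 14, 2 sold [LIFO — newest first]: 2 @ $20.20 = $40.40
Total COGS = $5,160.00 + $5,544.75 + $40.40 = $10,745.15
Ending inventory: 106 @ $20.20 = $2,141.20
Check: goods available $12,886.35 = COGS $10,745.15 + ending $2,141.20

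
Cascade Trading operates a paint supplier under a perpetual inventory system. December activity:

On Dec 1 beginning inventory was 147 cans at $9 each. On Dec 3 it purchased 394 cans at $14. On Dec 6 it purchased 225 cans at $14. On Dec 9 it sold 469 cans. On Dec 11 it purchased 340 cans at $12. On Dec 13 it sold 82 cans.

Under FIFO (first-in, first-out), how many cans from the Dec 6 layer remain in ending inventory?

215

Dec 9, 469 sold [FIFO — oldest first]: 147 @ $9 + 322 @ $14 = $5,831
Dec 13, 82 sold [FIFO — oldest first]: 72 @ $14 + 10 @ $14 = $1,148
Total COGS = $5,831 + $1,148 = $6,979
Ending inventory: 215 @ $14 + 340 @ $12 = $7,090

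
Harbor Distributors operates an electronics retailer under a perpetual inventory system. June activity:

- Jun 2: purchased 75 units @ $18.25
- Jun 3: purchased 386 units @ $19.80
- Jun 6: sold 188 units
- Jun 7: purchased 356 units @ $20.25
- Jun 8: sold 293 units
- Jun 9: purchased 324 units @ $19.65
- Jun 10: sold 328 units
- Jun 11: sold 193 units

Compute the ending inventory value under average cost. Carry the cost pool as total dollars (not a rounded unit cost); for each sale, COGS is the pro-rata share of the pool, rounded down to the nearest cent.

Ending inventory = $2,752.25

After Jun 2: 75 on hand, pool $1,368.75 (≈ $18.2500 each)
After Jun 3: 461 on hand, pool $9,011.55 (≈ $19.5478 each)
Jun 6, sell 188: 188/461 × $9,011.55 → $3,674.99
After Jun 7: 629 on hand, pool $12,545.56 (≈ $19.9452 each)
Jun 8, sell 293: 293/629 × $12,545.56 → $5,843.95
After Jun 9: 660 on hand, pool $13,068.21 (≈ $19.8003 each)
Jun 10, sell 328: 328/660 × $13,068.21 → $6,494.50
Jun 11, sell 193: 193/332 × $6,573.71 → $3,821.46
Total COGS = $3,674.99 + $5,843.95 + $6,494.50 + $3,821.46 = $19,834.90
Ending inventory (cost pool remaining) = $2,752.25
Check: goods available $22,587.15 = COGS $19,834.90 + ending $2,752.25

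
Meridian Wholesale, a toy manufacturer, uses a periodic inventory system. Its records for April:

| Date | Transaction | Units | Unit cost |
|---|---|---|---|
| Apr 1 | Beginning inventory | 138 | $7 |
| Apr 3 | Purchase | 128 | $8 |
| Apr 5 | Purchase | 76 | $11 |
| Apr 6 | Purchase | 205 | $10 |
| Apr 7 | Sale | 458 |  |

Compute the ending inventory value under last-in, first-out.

Ending inventory = $623

Apr 7, 458 sold [LIFO — newest first]: 205 @ $10 + 76 @ $11 + 128 @ $8 + 49 @ $7 = $4,253
Ending inventory: 89 @ $7 = $623
Check: goods available $4,876 = COGS $4,253 + ending $623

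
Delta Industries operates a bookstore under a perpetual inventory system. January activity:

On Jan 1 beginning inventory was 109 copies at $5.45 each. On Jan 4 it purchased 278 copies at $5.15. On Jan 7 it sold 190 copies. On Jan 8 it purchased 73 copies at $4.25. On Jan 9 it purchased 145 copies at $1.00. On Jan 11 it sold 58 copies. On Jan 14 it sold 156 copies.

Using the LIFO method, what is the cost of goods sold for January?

COGS = $1,416.75

Jan 7, 190 sold [LIFO — newest first]: 190 @ $5.15 = $978.50
Jan 11, 58 sold [LIFO — newest first]: 58 @ $1.00 = $58.00
Jan 14, 156 sold [LIFO — newest first]: 87 @ $1.00 + 69 @ $4.25 = $380.25
Total COGS = $978.50 + $58.00 + $380.25 = $1,416.75
Ending inventory: 109 @ $5.45 + 88 @ $5.15 + 4 @ $4.25 = $1,064.25
Check: goods available $2,481.00 = COGS $1,416.75 + ending $1,064.25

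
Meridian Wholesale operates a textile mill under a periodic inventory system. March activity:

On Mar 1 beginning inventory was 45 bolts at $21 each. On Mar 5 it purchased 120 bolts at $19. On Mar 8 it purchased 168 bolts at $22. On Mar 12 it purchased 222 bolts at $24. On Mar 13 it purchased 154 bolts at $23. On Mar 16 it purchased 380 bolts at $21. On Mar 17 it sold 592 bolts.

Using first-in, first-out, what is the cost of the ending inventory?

Ending inventory = $10,671

Mar 17, 592 sold [FIFO — oldest first]: 45 @ $21 + 120 @ $19 + 168 @ $22 + 222 @ $24 + 37 @ $23 = $13,100
Ending inventory: 117 @ $23 + 380 @ $21 = $10,671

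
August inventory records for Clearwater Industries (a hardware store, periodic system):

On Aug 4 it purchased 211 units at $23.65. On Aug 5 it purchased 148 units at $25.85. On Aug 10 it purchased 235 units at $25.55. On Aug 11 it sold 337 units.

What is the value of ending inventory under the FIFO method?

Aug 11, 337 sold [FIFO — oldest first]: 211 @ $23.65 + 126 @ $25.85 = $8,247.25
Ending inventory: 22 @ $25.85 + 235 @ $25.55 = $6,572.95

Ending inventory = $6,572.95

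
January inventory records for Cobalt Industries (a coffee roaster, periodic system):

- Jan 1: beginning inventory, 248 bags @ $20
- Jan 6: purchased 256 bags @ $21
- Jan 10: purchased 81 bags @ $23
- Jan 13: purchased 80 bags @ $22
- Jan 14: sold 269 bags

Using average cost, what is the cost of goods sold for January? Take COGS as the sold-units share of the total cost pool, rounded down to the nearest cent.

Jan 14, sell 269: 269/665 × $13,959.00 → $5,646.57
Ending inventory (cost pool remaining) = $8,312.43

COGS = $5,646.57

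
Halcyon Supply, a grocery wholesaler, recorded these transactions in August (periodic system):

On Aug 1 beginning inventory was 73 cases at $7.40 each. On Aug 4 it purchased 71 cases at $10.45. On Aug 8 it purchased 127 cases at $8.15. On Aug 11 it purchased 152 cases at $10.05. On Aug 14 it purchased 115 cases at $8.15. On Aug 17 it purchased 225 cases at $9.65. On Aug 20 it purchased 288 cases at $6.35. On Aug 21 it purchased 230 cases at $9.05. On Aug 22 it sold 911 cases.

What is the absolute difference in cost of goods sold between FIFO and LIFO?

$341.65

FIFO COGS: 73 @ $7.40 + 71 @ $10.45 + 127 @ $8.15 + 152 @ $10.05 + 115 @ $8.15 + 225 @ $9.65 + 148 @ $6.35 = $7,893.10
LIFO COGS: 230 @ $9.05 + 288 @ $6.35 + 225 @ $9.65 + 115 @ $8.15 + 53 @ $10.05 = $7,551.45
Difference = |$7,893.10 − $7,551.45| = $341.65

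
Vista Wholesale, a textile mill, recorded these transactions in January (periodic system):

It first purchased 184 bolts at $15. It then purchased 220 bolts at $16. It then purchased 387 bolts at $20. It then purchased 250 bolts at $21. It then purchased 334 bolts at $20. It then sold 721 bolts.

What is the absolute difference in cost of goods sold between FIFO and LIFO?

$2,050

FIFO COGS: 184 @ $15 + 220 @ $16 + 317 @ $20 = $12,620
LIFO COGS: 334 @ $20 + 250 @ $21 + 137 @ $20 = $14,670
Difference = |$12,620 − $14,670| = $2,050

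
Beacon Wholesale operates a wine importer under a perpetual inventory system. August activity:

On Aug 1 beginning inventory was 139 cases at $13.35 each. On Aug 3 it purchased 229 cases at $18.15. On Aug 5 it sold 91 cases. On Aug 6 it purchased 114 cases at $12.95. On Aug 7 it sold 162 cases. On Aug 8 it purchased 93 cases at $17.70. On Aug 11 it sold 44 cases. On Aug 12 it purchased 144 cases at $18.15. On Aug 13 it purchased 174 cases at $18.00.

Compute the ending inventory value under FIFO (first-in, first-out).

Ending inventory = $10,156.65

Aug 5, 91 sold [FIFO — oldest first]: 91 @ $13.35 = $1,214.85
Aug 7, 162 sold [FIFO — oldest first]: 48 @ $13.35 + 114 @ $18.15 = $2,709.90
Aug 11, 44 sold [FIFO — oldest first]: 44 @ $18.15 = $798.60
Total COGS = $1,214.85 + $2,709.90 + $798.60 = $4,723.35
Ending inventory: 71 @ $18.15 + 114 @ $12.95 + 93 @ $17.70 + 144 @ $18.15 + 174 @ $18.00 = $10,156.65
Check: goods available $14,880.00 = COGS $4,723.35 + ending $10,156.65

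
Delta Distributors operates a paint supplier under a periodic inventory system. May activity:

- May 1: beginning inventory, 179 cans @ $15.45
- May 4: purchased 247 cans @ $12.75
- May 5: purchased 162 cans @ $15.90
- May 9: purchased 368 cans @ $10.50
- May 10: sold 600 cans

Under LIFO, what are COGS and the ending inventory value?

May 10, 600 sold [LIFO — newest first]: 368 @ $10.50 + 162 @ $15.90 + 70 @ $12.75 = $7,332.30
Ending inventory: 179 @ $15.45 + 177 @ $12.75 = $5,022.30
Check: goods available $12,354.60 = COGS $7,332.30 + ending $5,022.30

COGS = $7,332.30; ending inventory = $5,022.30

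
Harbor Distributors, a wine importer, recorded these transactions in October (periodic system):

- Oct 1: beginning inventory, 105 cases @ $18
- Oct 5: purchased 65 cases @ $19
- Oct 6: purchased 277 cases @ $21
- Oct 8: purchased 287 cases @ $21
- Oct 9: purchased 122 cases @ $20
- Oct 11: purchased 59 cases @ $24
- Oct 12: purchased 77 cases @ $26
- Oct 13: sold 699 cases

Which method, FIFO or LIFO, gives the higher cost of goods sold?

FIFO COGS: 105 @ $18 + 65 @ $19 + 277 @ $21 + 252 @ $21 = $14,234
LIFO COGS: 77 @ $26 + 59 @ $24 + 122 @ $20 + 287 @ $21 + 154 @ $21 = $15,119

LIFO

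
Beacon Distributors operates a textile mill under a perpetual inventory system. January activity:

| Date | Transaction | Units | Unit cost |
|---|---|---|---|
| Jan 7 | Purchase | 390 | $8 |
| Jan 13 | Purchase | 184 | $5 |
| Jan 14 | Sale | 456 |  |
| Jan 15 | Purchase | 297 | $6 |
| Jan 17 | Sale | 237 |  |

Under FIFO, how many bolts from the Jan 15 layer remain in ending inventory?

178

Jan 14, 456 sold [FIFO — oldest first]: 390 @ $8 + 66 @ $5 = $3,450
Jan 17, 237 sold [FIFO — oldest first]: 118 @ $5 + 119 @ $6 = $1,304
Total COGS = $3,450 + $1,304 = $4,754
Ending inventory: 178 @ $6 = $1,068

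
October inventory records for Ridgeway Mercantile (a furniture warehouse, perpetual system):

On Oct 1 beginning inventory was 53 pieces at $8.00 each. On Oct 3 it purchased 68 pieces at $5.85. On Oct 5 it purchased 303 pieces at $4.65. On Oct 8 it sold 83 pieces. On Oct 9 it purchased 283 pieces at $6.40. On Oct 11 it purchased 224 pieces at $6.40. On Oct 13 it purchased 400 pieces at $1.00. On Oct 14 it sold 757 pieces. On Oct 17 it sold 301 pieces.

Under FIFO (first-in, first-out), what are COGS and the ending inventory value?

Oct 8, 83 sold [FIFO — oldest first]: 53 @ $8.00 + 30 @ $5.85 = $599.50
Oct 14, 757 sold [FIFO — oldest first]: 38 @ $5.85 + 303 @ $4.65 + 283 @ $6.40 + 133 @ $6.40 = $4,293.65
Oct 17, 301 sold [FIFO — oldest first]: 91 @ $6.40 + 210 @ $1.00 = $792.40
Total COGS = $599.50 + $4,293.65 + $792.40 = $5,685.55
Ending inventory: 190 @ $1.00 = $190.00

COGS = $5,685.55; ending inventory = $190.00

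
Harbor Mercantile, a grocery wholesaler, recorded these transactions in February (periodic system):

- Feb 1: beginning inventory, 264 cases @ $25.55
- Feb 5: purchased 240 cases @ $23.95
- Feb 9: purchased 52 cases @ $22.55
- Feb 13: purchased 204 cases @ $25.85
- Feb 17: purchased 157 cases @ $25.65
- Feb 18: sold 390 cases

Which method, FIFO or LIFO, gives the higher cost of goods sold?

LIFO

FIFO COGS: 264 @ $25.55 + 126 @ $23.95 = $9,762.90
LIFO COGS: 157 @ $25.65 + 204 @ $25.85 + 29 @ $22.55 = $9,954.40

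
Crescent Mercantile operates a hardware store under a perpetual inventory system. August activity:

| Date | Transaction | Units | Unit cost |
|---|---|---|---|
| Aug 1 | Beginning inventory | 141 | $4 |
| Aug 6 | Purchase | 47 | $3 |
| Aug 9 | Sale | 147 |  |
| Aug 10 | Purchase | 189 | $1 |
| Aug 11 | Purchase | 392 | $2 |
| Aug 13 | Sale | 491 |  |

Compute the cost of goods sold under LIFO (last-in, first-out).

Aug 9, 147 sold [LIFO — newest first]: 47 @ $3 + 100 @ $4 = $541
Aug 13, 491 sold [LIFO — newest first]: 392 @ $2 + 99 @ $1 = $883
Total COGS = $541 + $883 = $1,424
Ending inventory: 41 @ $4 + 90 @ $1 = $254

COGS = $1,424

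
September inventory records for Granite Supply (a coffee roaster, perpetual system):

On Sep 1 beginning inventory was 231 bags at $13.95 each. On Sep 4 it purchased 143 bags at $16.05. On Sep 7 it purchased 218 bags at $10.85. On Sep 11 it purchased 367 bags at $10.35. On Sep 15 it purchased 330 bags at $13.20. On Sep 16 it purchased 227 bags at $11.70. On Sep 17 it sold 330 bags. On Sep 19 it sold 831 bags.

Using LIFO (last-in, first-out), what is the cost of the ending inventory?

Ending inventory = $5,212.65

Sep 17, 330 sold [LIFO — newest first]: 227 @ $11.70 + 103 @ $13.20 = $4,015.50
Sep 19, 831 sold [LIFO — newest first]: 227 @ $13.20 + 367 @ $10.35 + 218 @ $10.85 + 19 @ $16.05 = $9,465.10
Total COGS = $4,015.50 + $9,465.10 = $13,480.60
Ending inventory: 231 @ $13.95 + 124 @ $16.05 = $5,212.65
Check: goods available $18,693.25 = COGS $13,480.60 + ending $5,212.65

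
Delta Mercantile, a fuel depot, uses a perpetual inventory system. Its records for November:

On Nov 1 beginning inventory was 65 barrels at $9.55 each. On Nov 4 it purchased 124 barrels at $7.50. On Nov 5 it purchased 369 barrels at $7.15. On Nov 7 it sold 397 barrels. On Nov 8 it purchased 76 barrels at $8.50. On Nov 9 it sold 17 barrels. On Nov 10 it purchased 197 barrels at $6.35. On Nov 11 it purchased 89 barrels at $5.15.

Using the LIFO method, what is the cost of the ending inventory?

Nov 7, 397 sold [LIFO — newest first]: 369 @ $7.15 + 28 @ $7.50 = $2,848.35
Nov 9, 17 sold [LIFO — newest first]: 17 @ $8.50 = $144.50
Total COGS = $2,848.35 + $144.50 = $2,992.85
Ending inventory: 65 @ $9.55 + 96 @ $7.50 + 59 @ $8.50 + 197 @ $6.35 + 89 @ $5.15 = $3,551.55

Ending inventory = $3,551.55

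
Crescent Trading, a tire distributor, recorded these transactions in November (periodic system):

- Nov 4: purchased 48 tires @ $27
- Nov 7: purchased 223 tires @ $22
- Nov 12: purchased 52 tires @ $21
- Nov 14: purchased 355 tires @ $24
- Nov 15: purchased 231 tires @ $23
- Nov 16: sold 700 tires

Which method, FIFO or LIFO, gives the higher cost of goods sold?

FIFO COGS: 48 @ $27 + 223 @ $22 + 52 @ $21 + 355 @ $24 + 22 @ $23 = $16,320
LIFO COGS: 231 @ $23 + 355 @ $24 + 52 @ $21 + 62 @ $22 = $16,289

FIFO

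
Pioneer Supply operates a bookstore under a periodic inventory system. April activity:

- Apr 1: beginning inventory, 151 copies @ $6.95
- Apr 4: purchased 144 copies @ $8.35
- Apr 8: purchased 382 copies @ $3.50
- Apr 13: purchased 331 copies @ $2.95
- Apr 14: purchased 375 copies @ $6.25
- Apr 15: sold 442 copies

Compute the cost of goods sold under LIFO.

COGS = $2,541.40

Apr 15, 442 sold [LIFO — newest first]: 375 @ $6.25 + 67 @ $2.95 = $2,541.40
Ending inventory: 151 @ $6.95 + 144 @ $8.35 + 382 @ $3.50 + 264 @ $2.95 = $4,367.65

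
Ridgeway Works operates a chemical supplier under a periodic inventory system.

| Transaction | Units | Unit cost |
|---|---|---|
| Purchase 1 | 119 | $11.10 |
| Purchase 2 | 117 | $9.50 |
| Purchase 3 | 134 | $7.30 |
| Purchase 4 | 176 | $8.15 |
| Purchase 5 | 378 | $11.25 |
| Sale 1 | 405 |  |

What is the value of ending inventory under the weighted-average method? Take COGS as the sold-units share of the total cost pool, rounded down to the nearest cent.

Ending inventory = $5,109.96

Sale 1, sell 405: 405/924 × $9,097.50 → $3,987.54
Ending inventory (cost pool remaining) = $5,109.96
Check: goods available $9,097.50 = COGS $3,987.54 + ending $5,109.96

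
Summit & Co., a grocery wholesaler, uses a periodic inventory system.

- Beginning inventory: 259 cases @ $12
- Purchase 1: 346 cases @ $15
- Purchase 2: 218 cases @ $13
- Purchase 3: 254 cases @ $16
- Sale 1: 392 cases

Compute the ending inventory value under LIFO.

Sale 1 (392) [LIFO — newest first]: 254 @ $16 + 138 @ $13 = $5,858
Ending inventory: 259 @ $12 + 346 @ $15 + 80 @ $13 = $9,338
Check: goods available $15,196 = COGS $5,858 + ending $9,338

Ending inventory = $9,338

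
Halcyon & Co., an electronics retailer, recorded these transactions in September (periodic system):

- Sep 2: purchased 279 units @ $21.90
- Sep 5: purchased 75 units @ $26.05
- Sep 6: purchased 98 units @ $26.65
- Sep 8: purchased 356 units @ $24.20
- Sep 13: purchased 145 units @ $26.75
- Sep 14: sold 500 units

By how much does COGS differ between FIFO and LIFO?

FIFO COGS: 279 @ $21.90 + 75 @ $26.05 + 98 @ $26.65 + 48 @ $24.20 = $11,837.15
LIFO COGS: 145 @ $26.75 + 355 @ $24.20 = $12,469.75
Difference = |$11,837.15 − $12,469.75| = $632.60

$632.60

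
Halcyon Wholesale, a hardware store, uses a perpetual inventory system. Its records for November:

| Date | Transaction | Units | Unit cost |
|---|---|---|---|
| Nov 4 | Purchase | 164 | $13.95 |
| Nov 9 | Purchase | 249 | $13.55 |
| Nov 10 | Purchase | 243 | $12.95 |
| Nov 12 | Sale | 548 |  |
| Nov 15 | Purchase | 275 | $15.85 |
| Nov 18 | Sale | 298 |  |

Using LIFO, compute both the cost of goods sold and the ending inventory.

COGS = $11,981.60; ending inventory = $1,185.75

Nov 12, 548 sold [LIFO — newest first]: 243 @ $12.95 + 249 @ $13.55 + 56 @ $13.95 = $7,302.00
Nov 18, 298 sold [LIFO — newest first]: 275 @ $15.85 + 23 @ $13.95 = $4,679.60
Total COGS = $7,302.00 + $4,679.60 = $11,981.60
Ending inventory: 85 @ $13.95 = $1,185.75
Check: goods available $13,167.35 = COGS $11,981.60 + ending $1,185.75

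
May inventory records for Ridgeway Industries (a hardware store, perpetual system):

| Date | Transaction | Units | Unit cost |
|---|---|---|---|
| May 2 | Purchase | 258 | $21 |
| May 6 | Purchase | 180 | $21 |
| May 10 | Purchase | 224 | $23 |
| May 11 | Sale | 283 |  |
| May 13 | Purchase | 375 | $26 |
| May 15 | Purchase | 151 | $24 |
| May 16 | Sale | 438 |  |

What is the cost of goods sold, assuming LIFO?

May 11, 283 sold [LIFO — newest first]: 224 @ $23 + 59 @ $21 = $6,391
May 16, 438 sold [LIFO — newest first]: 151 @ $24 + 287 @ $26 = $11,086
Total COGS = $6,391 + $11,086 = $17,477
Ending inventory: 258 @ $21 + 121 @ $21 + 88 @ $26 = $10,247
Check: goods available $27,724 = COGS $17,477 + ending $10,247

COGS = $17,477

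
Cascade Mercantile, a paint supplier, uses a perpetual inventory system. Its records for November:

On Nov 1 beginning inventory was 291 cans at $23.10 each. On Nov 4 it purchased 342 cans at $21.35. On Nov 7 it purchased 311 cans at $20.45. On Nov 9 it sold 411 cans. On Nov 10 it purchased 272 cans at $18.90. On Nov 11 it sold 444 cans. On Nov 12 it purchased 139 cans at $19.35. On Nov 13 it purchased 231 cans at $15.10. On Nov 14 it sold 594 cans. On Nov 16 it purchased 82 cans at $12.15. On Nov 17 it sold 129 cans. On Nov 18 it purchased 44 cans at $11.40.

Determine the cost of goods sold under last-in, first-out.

COGS = $30,619.60

Nov 9, 411 sold [LIFO — newest first]: 311 @ $20.45 + 100 @ $21.35 = $8,494.95
Nov 11, 444 sold [LIFO — newest first]: 272 @ $18.90 + 172 @ $21.35 = $8,813.00
Nov 14, 594 sold [LIFO — newest first]: 231 @ $15.10 + 139 @ $19.35 + 70 @ $21.35 + 154 @ $23.10 = $11,229.65
Nov 17, 129 sold [LIFO — newest first]: 82 @ $12.15 + 47 @ $23.10 = $2,082.00
Total COGS = $8,494.95 + $8,813.00 + $11,229.65 + $2,082.00 = $30,619.60
Ending inventory: 90 @ $23.10 + 44 @ $11.40 = $2,580.60
Check: goods available $33,200.20 = COGS $30,619.60 + ending $2,580.60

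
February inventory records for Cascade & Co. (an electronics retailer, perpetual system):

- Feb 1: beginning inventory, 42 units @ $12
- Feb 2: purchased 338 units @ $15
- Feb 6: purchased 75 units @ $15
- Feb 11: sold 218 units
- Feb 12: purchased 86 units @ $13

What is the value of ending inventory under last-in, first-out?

Ending inventory = $4,547

Feb 11, 218 sold [LIFO — newest first]: 75 @ $15 + 143 @ $15 = $3,270
Ending inventory: 42 @ $12 + 195 @ $15 + 86 @ $13 = $4,547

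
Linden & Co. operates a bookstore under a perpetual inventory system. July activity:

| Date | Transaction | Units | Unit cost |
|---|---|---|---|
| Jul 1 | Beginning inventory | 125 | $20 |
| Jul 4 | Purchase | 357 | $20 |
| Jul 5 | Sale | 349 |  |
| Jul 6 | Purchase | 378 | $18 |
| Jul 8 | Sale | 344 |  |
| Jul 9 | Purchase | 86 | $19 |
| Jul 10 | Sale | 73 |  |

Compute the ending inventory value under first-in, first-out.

Jul 5, 349 sold [FIFO — oldest first]: 125 @ $20 + 224 @ $20 = $6,980
Jul 8, 344 sold [FIFO — oldest first]: 133 @ $20 + 211 @ $18 = $6,458
Jul 10, 73 sold [FIFO — oldest first]: 73 @ $18 = $1,314
Total COGS = $6,980 + $6,458 + $1,314 = $14,752
Ending inventory: 94 @ $18 + 86 @ $19 = $3,326

Ending inventory = $3,326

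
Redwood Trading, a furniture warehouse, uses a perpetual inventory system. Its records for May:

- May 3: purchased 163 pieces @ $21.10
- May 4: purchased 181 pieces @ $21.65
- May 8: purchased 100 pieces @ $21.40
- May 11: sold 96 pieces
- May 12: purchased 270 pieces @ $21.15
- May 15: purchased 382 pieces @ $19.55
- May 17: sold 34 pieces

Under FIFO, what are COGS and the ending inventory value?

May 11, 96 sold [FIFO — oldest first]: 96 @ $21.10 = $2,025.60
May 17, 34 sold [FIFO — oldest first]: 34 @ $21.10 = $717.40
Total COGS = $2,025.60 + $717.40 = $2,743.00
Ending inventory: 33 @ $21.10 + 181 @ $21.65 + 100 @ $21.40 + 270 @ $21.15 + 382 @ $19.55 = $19,933.55
Check: goods available $22,676.55 = COGS $2,743.00 + ending $19,933.55

COGS = $2,743.00; ending inventory = $19,933.55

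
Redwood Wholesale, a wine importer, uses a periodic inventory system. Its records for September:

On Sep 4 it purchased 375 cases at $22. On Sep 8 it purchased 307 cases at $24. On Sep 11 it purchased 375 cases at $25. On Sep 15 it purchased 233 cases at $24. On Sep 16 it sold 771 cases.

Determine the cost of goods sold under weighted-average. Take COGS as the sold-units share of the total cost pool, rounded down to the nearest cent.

Sep 16, sell 771: 771/1290 × $30,585.00 → $18,279.87
Ending inventory (cost pool remaining) = $12,305.13

COGS = $18,279.87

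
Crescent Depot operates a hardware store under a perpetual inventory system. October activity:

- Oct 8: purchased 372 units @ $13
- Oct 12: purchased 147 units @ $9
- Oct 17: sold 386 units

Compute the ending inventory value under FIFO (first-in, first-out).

Oct 17, 386 sold [FIFO — oldest first]: 372 @ $13 + 14 @ $9 = $4,962
Ending inventory: 133 @ $9 = $1,197

Ending inventory = $1,197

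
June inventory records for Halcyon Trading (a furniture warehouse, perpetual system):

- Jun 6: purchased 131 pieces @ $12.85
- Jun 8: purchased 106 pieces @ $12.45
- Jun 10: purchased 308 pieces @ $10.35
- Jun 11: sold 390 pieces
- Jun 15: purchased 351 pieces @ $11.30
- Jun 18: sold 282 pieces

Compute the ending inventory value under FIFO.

Jun 11, 390 sold [FIFO — oldest first]: 131 @ $12.85 + 106 @ $12.45 + 153 @ $10.35 = $4,586.60
Jun 18, 282 sold [FIFO — oldest first]: 155 @ $10.35 + 127 @ $11.30 = $3,039.35
Total COGS = $4,586.60 + $3,039.35 = $7,625.95
Ending inventory: 224 @ $11.30 = $2,531.20
Check: goods available $10,157.15 = COGS $7,625.95 + ending $2,531.20

Ending inventory = $2,531.20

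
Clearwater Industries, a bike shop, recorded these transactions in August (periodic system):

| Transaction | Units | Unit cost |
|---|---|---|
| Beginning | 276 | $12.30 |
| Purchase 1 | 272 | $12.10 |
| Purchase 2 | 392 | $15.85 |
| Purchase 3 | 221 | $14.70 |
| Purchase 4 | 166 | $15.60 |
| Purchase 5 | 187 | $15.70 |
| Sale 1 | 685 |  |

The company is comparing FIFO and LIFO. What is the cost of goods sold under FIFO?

FIFO COGS: 276 @ $12.30 + 272 @ $12.10 + 137 @ $15.85 = $8,857.45
LIFO COGS: 187 @ $15.70 + 166 @ $15.60 + 221 @ $14.70 + 111 @ $15.85 = $10,533.55

COGS = $8,857.45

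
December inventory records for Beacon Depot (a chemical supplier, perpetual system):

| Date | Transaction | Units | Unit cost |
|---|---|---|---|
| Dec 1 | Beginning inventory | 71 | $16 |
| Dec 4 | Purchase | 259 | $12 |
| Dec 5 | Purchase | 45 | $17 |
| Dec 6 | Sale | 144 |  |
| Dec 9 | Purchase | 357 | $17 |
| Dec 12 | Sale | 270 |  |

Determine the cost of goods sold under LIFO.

Dec 6, 144 sold [LIFO — newest first]: 45 @ $17 + 99 @ $12 = $1,953
Dec 12, 270 sold [LIFO — newest first]: 270 @ $17 = $4,590
Total COGS = $1,953 + $4,590 = $6,543
Ending inventory: 71 @ $16 + 160 @ $12 + 87 @ $17 = $4,535

COGS = $6,543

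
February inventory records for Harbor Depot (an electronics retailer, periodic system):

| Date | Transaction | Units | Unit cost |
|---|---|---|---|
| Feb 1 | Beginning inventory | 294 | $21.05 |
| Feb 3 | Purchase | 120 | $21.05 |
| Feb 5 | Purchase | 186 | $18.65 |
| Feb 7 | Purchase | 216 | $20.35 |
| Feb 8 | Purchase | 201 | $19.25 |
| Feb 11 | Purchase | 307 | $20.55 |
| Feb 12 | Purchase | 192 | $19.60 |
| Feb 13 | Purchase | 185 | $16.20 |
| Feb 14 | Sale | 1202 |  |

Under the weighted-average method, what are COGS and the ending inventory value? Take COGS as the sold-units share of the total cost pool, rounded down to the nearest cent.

COGS = $23,684.91; ending inventory = $9,832.59

Feb 14, sell 1202: 1202/1701 × $33,517.50 → $23,684.91
Ending inventory (cost pool remaining) = $9,832.59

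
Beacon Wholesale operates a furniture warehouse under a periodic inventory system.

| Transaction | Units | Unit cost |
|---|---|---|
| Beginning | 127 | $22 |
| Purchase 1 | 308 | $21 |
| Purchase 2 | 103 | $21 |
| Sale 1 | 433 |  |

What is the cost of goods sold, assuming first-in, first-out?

COGS = $9,220

Sale 1 (433) [FIFO — oldest first]: 127 @ $22 + 306 @ $21 = $9,220
Ending inventory: 2 @ $21 + 103 @ $21 = $2,205
Check: goods available $11,425 = COGS $9,220 + ending $2,205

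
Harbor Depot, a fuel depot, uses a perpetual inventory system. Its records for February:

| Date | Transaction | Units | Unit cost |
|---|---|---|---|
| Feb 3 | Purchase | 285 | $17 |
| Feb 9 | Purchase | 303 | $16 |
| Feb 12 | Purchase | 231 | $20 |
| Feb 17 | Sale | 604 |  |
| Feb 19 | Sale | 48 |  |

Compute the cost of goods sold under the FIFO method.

Feb 17, 604 sold [FIFO — oldest first]: 285 @ $17 + 303 @ $16 + 16 @ $20 = $10,013
Feb 19, 48 sold [FIFO — oldest first]: 48 @ $20 = $960
Total COGS = $10,013 + $960 = $10,973
Ending inventory: 167 @ $20 = $3,340
Check: goods available $14,313 = COGS $10,973 + ending $3,340

COGS = $10,973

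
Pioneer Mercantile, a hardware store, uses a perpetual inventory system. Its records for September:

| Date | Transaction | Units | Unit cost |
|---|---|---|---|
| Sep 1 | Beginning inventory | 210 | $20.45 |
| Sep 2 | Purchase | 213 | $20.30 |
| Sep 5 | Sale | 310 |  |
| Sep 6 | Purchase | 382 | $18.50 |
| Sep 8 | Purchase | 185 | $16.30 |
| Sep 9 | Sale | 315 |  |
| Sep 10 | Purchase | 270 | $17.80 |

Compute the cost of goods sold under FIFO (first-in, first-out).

Sep 5, 310 sold [FIFO — oldest first]: 210 @ $20.45 + 100 @ $20.30 = $6,324.50
Sep 9, 315 sold [FIFO — oldest first]: 113 @ $20.30 + 202 @ $18.50 = $6,030.90
Total COGS = $6,324.50 + $6,030.90 = $12,355.40
Ending inventory: 180 @ $18.50 + 185 @ $16.30 + 270 @ $17.80 = $11,151.50
Check: goods available $23,506.90 = COGS $12,355.40 + ending $11,151.50

COGS = $12,355.40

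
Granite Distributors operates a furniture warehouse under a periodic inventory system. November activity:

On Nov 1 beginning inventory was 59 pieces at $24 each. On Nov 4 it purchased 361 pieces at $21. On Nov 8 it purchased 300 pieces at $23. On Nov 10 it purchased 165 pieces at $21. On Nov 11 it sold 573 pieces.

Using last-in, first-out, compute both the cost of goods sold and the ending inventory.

Nov 11, 573 sold [LIFO — newest first]: 165 @ $21 + 300 @ $23 + 108 @ $21 = $12,633
Ending inventory: 59 @ $24 + 253 @ $21 = $6,729

COGS = $12,633; ending inventory = $6,729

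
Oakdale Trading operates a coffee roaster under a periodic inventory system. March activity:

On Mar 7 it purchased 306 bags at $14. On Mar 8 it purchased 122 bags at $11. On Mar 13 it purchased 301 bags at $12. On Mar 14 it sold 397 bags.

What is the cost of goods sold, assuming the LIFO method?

Mar 14, 397 sold [LIFO — newest first]: 301 @ $12 + 96 @ $11 = $4,668
Ending inventory: 306 @ $14 + 26 @ $11 = $4,570
Check: goods available $9,238 = COGS $4,668 + ending $4,570

COGS = $4,668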